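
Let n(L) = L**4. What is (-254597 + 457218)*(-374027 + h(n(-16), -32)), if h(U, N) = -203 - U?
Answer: -89105826686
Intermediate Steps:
(-254597 + 457218)*(-374027 + h(n(-16), -32)) = (-254597 + 457218)*(-374027 + (-203 - 1*(-16)**4)) = 202621*(-374027 + (-203 - 1*65536)) = 202621*(-374027 + (-203 - 65536)) = 202621*(-374027 - 65739) = 202621*(-439766) = -89105826686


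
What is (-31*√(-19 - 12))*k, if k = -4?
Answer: 124*I*√31 ≈ 690.4*I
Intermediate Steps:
(-31*√(-19 - 12))*k = -31*√(-19 - 12)*(-4) = -31*I*√31*(-4) = 124*I*√31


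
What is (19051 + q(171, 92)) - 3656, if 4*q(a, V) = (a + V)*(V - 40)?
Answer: 18814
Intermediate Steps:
q(a, V) = (-40 + V)*(V + a)/4 (q(a, V) = ((a + V)*(V - 40))/4 = ((V + a)*(-40 + V))/4 = ((-40 + V)*(V + a))/4 = (-40 + V)*(V + a)/4)
(19051 + q(171, 92)) - 3656 = (19051 + (-10*92 - 10*171 + (¼)*92² + (¼)*92*171)) - 3656 = (19051 + (-920 - 1710 + (¼)*8464 + 3933)) - 3656 = (19051 + (-920 - 1710 + 2116 + 3933)) - 3656 = (19051 + 3419) - 3656 = 22470 - 3656 = 18814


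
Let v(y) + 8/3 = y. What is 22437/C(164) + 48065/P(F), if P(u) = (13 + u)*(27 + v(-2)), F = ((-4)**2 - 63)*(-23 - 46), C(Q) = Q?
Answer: 1229581101/8944232 ≈ 137.47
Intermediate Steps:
v(y) = -8/3 + y
F = 3243 (F = (16 - 63)*(-69) = -47*(-69) = 3243)
P(u) = 871/3 + 67*u/3 (P(u) = (13 + u)*(27 + (-8/3 - 2)) = (13 + u)*(27 - 14/3) = (13 + u)*(67/3) = 871/3 + 67*u/3)
22437/C(164) + 48065/P(F) = 22437/164 + 48065/(871/3 + (67/3)*3243) = 22437*(1/164) + 48065/(871/3 + 72427) = 22437/164 + 48065/(218152/3) = 22437/164 + 48065*(3/218152) = 22437/164 + 144195/218152 = 1229581101/8944232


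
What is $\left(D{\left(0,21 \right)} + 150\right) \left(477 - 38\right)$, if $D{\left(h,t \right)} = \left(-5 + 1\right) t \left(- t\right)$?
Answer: $840246$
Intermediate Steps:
$D{\left(h,t \right)} = 4 t^{2}$ ($D{\left(h,t \right)} = - 4 \left(- t^{2}\right) = 4 t^{2}$)
$\left(D{\left(0,21 \right)} + 150\right) \left(477 - 38\right) = \left(4 \cdot 21^{2} + 150\right) \left(477 - 38\right) = \left(4 \cdot 441 + 150\right) 439 = \left(1764 + 150\right) 439 = 1914 \cdot 439 = 840246$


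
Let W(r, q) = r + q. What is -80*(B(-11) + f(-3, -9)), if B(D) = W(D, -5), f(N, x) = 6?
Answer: 800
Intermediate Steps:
W(r, q) = q + r
B(D) = -5 + D
-80*(B(-11) + f(-3, -9)) = -80*((-5 - 11) + 6) = -80*(-16 + 6) = -80*(-10) = 800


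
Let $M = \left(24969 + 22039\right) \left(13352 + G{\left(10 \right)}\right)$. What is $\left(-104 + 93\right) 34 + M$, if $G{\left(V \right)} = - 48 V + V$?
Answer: $605556682$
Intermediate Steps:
$G{\left(V \right)} = - 47 V$
$M = 605557056$ ($M = \left(24969 + 22039\right) \left(13352 - 470\right) = 47008 \left(13352 - 470\right) = 47008 \cdot 12882 = 605557056$)
$\left(-104 + 93\right) 34 + M = \left(-104 + 93\right) 34 + 605557056 = \left(-11\right) 34 + 605557056 = -374 + 605557056 = 605556682$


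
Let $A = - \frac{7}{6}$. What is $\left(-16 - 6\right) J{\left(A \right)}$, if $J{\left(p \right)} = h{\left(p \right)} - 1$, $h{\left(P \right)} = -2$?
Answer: $66$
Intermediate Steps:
$A = - \frac{7}{6}$ ($A = \left(-7\right) \frac{1}{6} = - \frac{7}{6} \approx -1.1667$)
$J{\left(p \right)} = -3$ ($J{\left(p \right)} = -2 - 1 = -3$)
$\left(-16 - 6\right) J{\left(A \right)} = \left(-16 - 6\right) \left(-3\right) = \left(-22\right) \left(-3\right) = 66$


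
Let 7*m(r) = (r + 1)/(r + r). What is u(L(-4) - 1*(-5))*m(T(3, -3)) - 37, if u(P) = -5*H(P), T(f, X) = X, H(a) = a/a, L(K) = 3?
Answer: -782/21 ≈ -37.238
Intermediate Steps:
H(a) = 1
u(P) = -5 (u(P) = -5*1 = -5)
m(r) = (1 + r)/(14*r) (m(r) = ((r + 1)/(r + r))/7 = ((1 + r)/((2*r)))/7 = ((1 + r)*(1/(2*r)))/7 = ((1 + r)/(2*r))/7 = (1 + r)/(14*r))
u(L(-4) - 1*(-5))*m(T(3, -3)) - 37 = -5*(1 - 3)/(14*(-3)) - 37 = -5*(-1)*(-2)/(14*3) - 37 = -5*1/21 - 37 = -5/21 - 37 = -782/21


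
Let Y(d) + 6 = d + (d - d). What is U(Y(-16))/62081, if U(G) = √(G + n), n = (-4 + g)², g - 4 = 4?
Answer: I*√6/62081 ≈ 3.9456e-5*I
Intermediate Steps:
g = 8 (g = 4 + 4 = 8)
n = 16 (n = (-4 + 8)² = 4² = 16)
Y(d) = -6 + d (Y(d) = -6 + (d + (d - d)) = -6 + (d + 0) = -6 + d)
U(G) = √(16 + G) (U(G) = √(G + 16) = √(16 + G))
U(Y(-16))/62081 = √(16 + (-6 - 16))/62081 = √(16 - 22)*(1/62081) = √(-6)*(1/62081) = (I*√6)*(1/62081) = I*√6/62081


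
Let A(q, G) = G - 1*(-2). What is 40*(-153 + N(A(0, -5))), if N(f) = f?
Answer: -6240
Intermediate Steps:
A(q, G) = 2 + G (A(q, G) = G + 2 = 2 + G)
40*(-153 + N(A(0, -5))) = 40*(-153 + (2 - 5)) = 40*(-153 - 3) = 40*(-156) = -6240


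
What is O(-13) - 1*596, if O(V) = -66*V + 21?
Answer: 283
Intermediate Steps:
O(V) = 21 - 66*V
O(-13) - 1*596 = (21 - 66*(-13)) - 1*596 = (21 + 858) - 596 = 879 - 596 = 283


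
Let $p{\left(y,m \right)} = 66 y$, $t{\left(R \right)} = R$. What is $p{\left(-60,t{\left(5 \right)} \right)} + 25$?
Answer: $-3935$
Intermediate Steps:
$p{\left(-60,t{\left(5 \right)} \right)} + 25 = 66 \left(-60\right) + 25 = -3960 + 25 = -3935$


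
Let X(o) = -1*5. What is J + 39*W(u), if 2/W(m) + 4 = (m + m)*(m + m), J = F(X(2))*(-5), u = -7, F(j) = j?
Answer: 813/32 ≈ 25.406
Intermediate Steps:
X(o) = -5
J = 25 (J = -5*(-5) = 25)
W(m) = 2/(-4 + 4*m**2) (W(m) = 2/(-4 + (m + m)*(m + m)) = 2/(-4 + (2*m)*(2*m)) = 2/(-4 + 4*m**2))
J + 39*W(u) = 25 + 39*(1/(2*(-1 + (-7)**2))) = 25 + 39*(1/(2*(-1 + 49))) = 25 + 39*((1/2)/48) = 25 + 39*((1/2)*(1/48)) = 25 + 39*(1/96) = 25 + 13/32 = 813/32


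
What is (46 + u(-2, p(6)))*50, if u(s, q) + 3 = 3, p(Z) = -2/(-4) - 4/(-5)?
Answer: 2300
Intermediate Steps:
p(Z) = 13/10 (p(Z) = -2*(-1/4) - 4*(-1/5) = 1/2 + 4/5 = 13/10)
u(s, q) = 0 (u(s, q) = -3 + 3 = 0)
(46 + u(-2, p(6)))*50 = (46 + 0)*50 = 46*50 = 2300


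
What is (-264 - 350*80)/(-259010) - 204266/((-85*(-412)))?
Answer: -2595856569/453526510 ≈ -5.7237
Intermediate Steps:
(-264 - 350*80)/(-259010) - 204266/((-85*(-412))) = (-264 - 28000)*(-1/259010) - 204266/35020 = -28264*(-1/259010) - 204266*1/35020 = 14132/129505 - 102133/17510 = -2595856569/453526510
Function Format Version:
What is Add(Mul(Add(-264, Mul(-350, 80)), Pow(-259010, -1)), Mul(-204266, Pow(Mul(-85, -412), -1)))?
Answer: Rational(-2595856569, 453526510) ≈ -5.7237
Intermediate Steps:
Add(Mul(Add(-264, Mul(-350, 80)), Pow(-259010, -1)), Mul(-204266, Pow(Mul(-85, -412), -1))) = Add(Mul(Add(-264, -28000), Rational(-1, 259010)), Mul(-204266, Pow(35020, -1))) = Add(Mul(-28264, Rational(-1, 259010)), Mul(-204266, Rational(1, 35020))) = Add(Rational(14132, 129505), Rational(-102133, 17510)) = Rational(-2595856569, 453526510)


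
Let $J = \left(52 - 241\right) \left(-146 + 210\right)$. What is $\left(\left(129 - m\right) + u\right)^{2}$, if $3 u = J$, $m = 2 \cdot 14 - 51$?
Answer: $15054400$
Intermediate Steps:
$m = -23$ ($m = 28 - 51 = -23$)
$J = -12096$ ($J = \left(-189\right) 64 = -12096$)
$u = -4032$ ($u = \frac{1}{3} \left(-12096\right) = -4032$)
$\left(\left(129 - m\right) + u\right)^{2} = \left(\left(129 - -23\right) - 4032\right)^{2} = \left(\left(129 + 23\right) - 4032\right)^{2} = \left(152 - 4032\right)^{2} = \left(-3880\right)^{2} = 15054400$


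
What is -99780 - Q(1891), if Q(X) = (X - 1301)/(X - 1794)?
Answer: -9679250/97 ≈ -99786.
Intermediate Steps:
Q(X) = (-1301 + X)/(-1794 + X)
-99780 - Q(1891) = -99780 - (-1301 + 1891)/(-1794 + 1891) = -99780 - 590/97 = -9679250/97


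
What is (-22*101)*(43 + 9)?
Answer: -115544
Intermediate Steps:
(-22*101)*(43 + 9) = -2222*52 = -115544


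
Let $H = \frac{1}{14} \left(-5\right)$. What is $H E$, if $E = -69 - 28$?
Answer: $\frac{485}{14} \approx 34.643$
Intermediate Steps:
$E = -97$
$H = - \frac{5}{14}$ ($H = \frac{1}{14} \left(-5\right) = - \frac{5}{14} \approx -0.35714$)
$H E = \left(- \frac{5}{14}\right) \left(-97\right) = \frac{485}{14}$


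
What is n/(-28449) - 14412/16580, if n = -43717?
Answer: 78705218/117921105 ≈ 0.66744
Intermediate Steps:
n/(-28449) - 14412/16580 = -43717/(-28449) - 14412/16580 = -43717*(-1/28449) - 14412*1/16580 = 43717/28449 - 3603/4145 = 78705218/117921105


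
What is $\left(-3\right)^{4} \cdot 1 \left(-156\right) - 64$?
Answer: $-12700$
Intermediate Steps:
$\left(-3\right)^{4} \cdot 1 \left(-156\right) - 64 = 81 \cdot 1 \left(-156\right) - 64 = 81 \left(-156\right) - 64 = -12636 - 64 = -12700$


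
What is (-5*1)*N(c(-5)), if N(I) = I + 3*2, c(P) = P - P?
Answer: -30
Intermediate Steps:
c(P) = 0
N(I) = 6 + I (N(I) = I + 6 = 6 + I)
(-5*1)*N(c(-5)) = (-5*1)*(6 + 0) = -5*6 = -30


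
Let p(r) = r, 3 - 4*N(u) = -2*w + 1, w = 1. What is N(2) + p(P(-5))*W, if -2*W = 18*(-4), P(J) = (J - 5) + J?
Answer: -539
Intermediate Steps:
P(J) = -5 + 2*J (P(J) = (-5 + J) + J = -5 + 2*J)
N(u) = 1 (N(u) = ¾ - (-2*1 + 1)/4 = ¾ - (-2 + 1)/4 = ¾ - ¼*(-1) = ¾ + ¼ = 1)
W = 36 (W = -9*(-4) = -½*(-72) = 36)
N(2) + p(P(-5))*W = 1 + (-5 + 2*(-5))*36 = 1 + (-5 - 10)*36 = 1 - 15*36 = 1 - 540 = -539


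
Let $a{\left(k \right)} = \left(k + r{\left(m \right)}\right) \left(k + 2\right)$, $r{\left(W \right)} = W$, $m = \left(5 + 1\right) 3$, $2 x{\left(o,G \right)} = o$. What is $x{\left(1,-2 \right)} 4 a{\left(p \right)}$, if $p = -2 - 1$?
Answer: $-30$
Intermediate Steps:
$x{\left(o,G \right)} = \frac{o}{2}$
$p = -3$ ($p = -2 - 1 = -3$)
$m = 18$ ($m = 6 \cdot 3 = 18$)
$a{\left(k \right)} = \left(2 + k\right) \left(18 + k\right)$ ($a{\left(k \right)} = \left(k + 18\right) \left(k + 2\right) = \left(18 + k\right) \left(2 + k\right) = \left(2 + k\right) \left(18 + k\right)$)
$x{\left(1,-2 \right)} 4 a{\left(p \right)} = \frac{1}{2} \cdot 1 \cdot 4 \left(36 + \left(-3\right)^{2} + 20 \left(-3\right)\right) = \frac{1}{2} \cdot 4 \left(36 + 9 - 60\right) = 2 \left(-15\right) = -30$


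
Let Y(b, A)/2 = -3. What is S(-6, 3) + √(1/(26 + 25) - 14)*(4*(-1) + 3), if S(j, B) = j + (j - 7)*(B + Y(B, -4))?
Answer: 33 - I*√36363/51 ≈ 33.0 - 3.739*I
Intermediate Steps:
Y(b, A) = -6 (Y(b, A) = 2*(-3) = -6)
S(j, B) = j + (-7 + j)*(-6 + B) (S(j, B) = j + (j - 7)*(B - 6) = j + (-7 + j)*(-6 + B))
S(-6, 3) + √(1/(26 + 25) - 14)*(4*(-1) + 3) = (42 - 7*3 - 5*(-6) + 3*(-6)) + √(1/(26 + 25) - 14)*(4*(-1) + 3) = (42 - 21 + 30 - 18) + √(1/51 - 14)*(-4 + 3) = 33 + √(1/51 - 14)*(-1) = 33 + √(-713/51)*(-1) = 33 + (I*√36363/51)*(-1) = 33 - I*√36363/51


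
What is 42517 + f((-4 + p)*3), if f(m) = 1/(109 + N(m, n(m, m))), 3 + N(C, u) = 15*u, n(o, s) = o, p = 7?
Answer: 10246598/241 ≈ 42517.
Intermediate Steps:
N(C, u) = -3 + 15*u
f(m) = 1/(106 + 15*m) (f(m) = 1/(109 + (-3 + 15*m)) = 1/(106 + 15*m))
42517 + f((-4 + p)*3) = 42517 + 1/(106 + 15*((-4 + 7)*3)) = 42517 + 1/(106 + 15*(3*3)) = 42517 + 1/(106 + 15*9) = 42517 + 1/(106 + 135) = 42517 + 1/241 = 10246598/241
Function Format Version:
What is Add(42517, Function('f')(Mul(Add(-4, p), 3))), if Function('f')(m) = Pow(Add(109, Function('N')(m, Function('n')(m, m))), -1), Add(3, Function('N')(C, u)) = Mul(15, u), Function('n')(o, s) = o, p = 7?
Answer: Rational(10246598, 241) ≈ 42517.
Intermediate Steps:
Function('N')(C, u) = Add(-3, Mul(15, u))
Function('f')(m) = Pow(Add(106, Mul(15, m)), -1) (Function('f')(m) = Pow(Add(109, Add(-3, Mul(15, m))), -1) = Pow(Add(106, Mul(15, m)), -1))
Add(42517, Function('f')(Mul(Add(-4, p), 3))) = Add(42517, Pow(Add(106, Mul(15, Mul(Add(-4, 7), 3))), -1)) = Add(42517, Pow(Add(106, Mul(15, Mul(3, 3))), -1)) = Add(42517, Pow(Add(106, Mul(15, 9)), -1)) = Add(42517, Pow(Add(106, 135), -1)) = Add(42517, Pow(241, -1)) = Add(42517, Rational(1, 241)) = Rational(10246598, 241)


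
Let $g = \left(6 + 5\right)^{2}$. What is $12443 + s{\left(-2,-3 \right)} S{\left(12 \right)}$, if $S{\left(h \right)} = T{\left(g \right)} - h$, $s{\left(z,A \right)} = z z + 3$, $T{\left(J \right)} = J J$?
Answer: $114846$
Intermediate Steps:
$g = 121$ ($g = 11^{2} = 121$)
$T{\left(J \right)} = J^{2}$
$s{\left(z,A \right)} = 3 + z^{2}$ ($s{\left(z,A \right)} = z^{2} + 3 = 3 + z^{2}$)
$S{\left(h \right)} = 14641 - h$ ($S{\left(h \right)} = 121^{2} - h = 14641 - h$)
$12443 + s{\left(-2,-3 \right)} S{\left(12 \right)} = 12443 + \left(3 + \left(-2\right)^{2}\right) \left(14641 - 12\right) = 12443 + \left(3 + 4\right) \left(14641 - 12\right) = 12443 + 7 \cdot 14629 = 12443 + 102403 = 114846$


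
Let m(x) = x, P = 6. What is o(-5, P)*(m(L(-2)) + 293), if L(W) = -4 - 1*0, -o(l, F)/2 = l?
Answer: 2890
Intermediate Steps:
o(l, F) = -2*l
L(W) = -4 (L(W) = -4 + 0 = -4)
o(-5, P)*(m(L(-2)) + 293) = (-2*(-5))*(-4 + 293) = 10*289 = 2890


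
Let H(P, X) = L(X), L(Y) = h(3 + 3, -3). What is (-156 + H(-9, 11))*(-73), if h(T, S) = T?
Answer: 10950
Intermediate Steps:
L(Y) = 6 (L(Y) = 3 + 3 = 6)
H(P, X) = 6
(-156 + H(-9, 11))*(-73) = (-156 + 6)*(-73) = -150*(-73) = 10950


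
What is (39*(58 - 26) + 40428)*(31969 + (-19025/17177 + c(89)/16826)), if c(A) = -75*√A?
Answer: 22884812049888/17177 - 1562850*√89/8413 ≈ 1.3323e+9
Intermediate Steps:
(39*(58 - 26) + 40428)*(31969 + (-19025/17177 + c(89)/16826)) = (39*(58 - 26) + 40428)*(31969 + (-19025/17177 - 75*√89/16826)) = (39*32 + 40428)*(31969 + (-19025*1/17177 - 75*√89*(1/16826))) = (1248 + 40428)*(31969 + (-19025/17177 - 75*√89/16826)) = 41676*(549112488/17177 - 75*√89/16826) = 22884812049888/17177 - 1562850*√89/8413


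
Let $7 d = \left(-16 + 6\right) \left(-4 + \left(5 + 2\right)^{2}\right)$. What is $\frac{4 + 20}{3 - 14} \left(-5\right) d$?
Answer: $- \frac{54000}{77} \approx -701.3$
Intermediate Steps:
$d = - \frac{450}{7}$ ($d = \frac{\left(-16 + 6\right) \left(-4 + \left(5 + 2\right)^{2}\right)}{7} = \frac{\left(-10\right) \left(-4 + 7^{2}\right)}{7} = \frac{\left(-10\right) \left(-4 + 49\right)}{7} = \frac{\left(-10\right) 45}{7} = \frac{1}{7} \left(-450\right) = - \frac{450}{7} \approx -64.286$)
$\frac{4 + 20}{3 - 14} \left(-5\right) d = \frac{4 + 20}{3 - 14} \left(-5\right) \left(- \frac{450}{7}\right) = \frac{24}{-11} \left(-5\right) \left(- \frac{450}{7}\right) = 24 \left(- \frac{1}{11}\right) \left(-5\right) \left(- \frac{450}{7}\right) = \left(- \frac{24}{11}\right) \left(-5\right) \left(- \frac{450}{7}\right) = \frac{120}{11} \left(- \frac{450}{7}\right) = - \frac{54000}{77}$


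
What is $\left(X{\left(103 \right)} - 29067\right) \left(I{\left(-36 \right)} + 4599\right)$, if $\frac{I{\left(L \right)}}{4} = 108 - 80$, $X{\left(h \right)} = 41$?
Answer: $-136741486$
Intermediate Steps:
$I{\left(L \right)} = 112$ ($I{\left(L \right)} = 4 \left(108 - 80\right) = 4 \cdot 28 = 112$)
$\left(X{\left(103 \right)} - 29067\right) \left(I{\left(-36 \right)} + 4599\right) = \left(41 - 29067\right) \left(112 + 4599\right) = \left(-29026\right) 4711 = -136741486$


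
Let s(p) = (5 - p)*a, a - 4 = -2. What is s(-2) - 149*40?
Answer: -5946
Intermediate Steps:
a = 2 (a = 4 - 2 = 2)
s(p) = 10 - 2*p (s(p) = (5 - p)*2 = 10 - 2*p)
s(-2) - 149*40 = (10 - 2*(-2)) - 149*40 = (10 + 4) - 5960 = 14 - 5960 = -5946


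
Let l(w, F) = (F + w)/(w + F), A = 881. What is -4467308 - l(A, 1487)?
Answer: -4467309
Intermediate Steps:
l(w, F) = 1 (l(w, F) = (F + w)/(F + w) = 1)
-4467308 - l(A, 1487) = -4467308 - 1*1 = -4467308 - 1 = -4467309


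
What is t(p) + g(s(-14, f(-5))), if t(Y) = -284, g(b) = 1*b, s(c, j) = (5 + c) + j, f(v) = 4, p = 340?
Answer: -289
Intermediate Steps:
s(c, j) = 5 + c + j
g(b) = b
t(p) + g(s(-14, f(-5))) = -284 + (5 - 14 + 4) = -284 - 5 = -289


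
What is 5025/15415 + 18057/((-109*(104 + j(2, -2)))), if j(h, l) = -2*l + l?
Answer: -44057961/35620982 ≈ -1.2369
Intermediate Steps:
j(h, l) = -l
5025/15415 + 18057/((-109*(104 + j(2, -2)))) = 5025/15415 + 18057/((-109*(104 - 1*(-2)))) = 5025*(1/15415) + 18057/((-109*(104 + 2))) = 1005/3083 + 18057/((-109*106)) = 1005/3083 + 18057/(-11554) = 1005/3083 + 18057*(-1/11554) = 1005/3083 - 18057/11554 = -44057961/35620982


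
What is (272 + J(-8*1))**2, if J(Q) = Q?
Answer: 69696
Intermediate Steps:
(272 + J(-8*1))**2 = (272 - 8*1)**2 = (272 - 8)**2 = 264**2 = 69696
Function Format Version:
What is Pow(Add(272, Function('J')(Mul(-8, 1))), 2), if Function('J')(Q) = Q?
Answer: 69696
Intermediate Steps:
Pow(Add(272, Function('J')(Mul(-8, 1))), 2) = Pow(Add(272, Mul(-8, 1)), 2) = Pow(Add(272, -8), 2) = Pow(264, 2) = 69696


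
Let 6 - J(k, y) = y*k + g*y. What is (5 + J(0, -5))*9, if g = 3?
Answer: 234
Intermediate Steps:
J(k, y) = 6 - 3*y - k*y (J(k, y) = 6 - (y*k + 3*y) = 6 - (k*y + 3*y) = 6 - (3*y + k*y) = 6 + (-3*y - k*y) = 6 - 3*y - k*y)
(5 + J(0, -5))*9 = (5 + (6 - 3*(-5) - 1*0*(-5)))*9 = (5 + (6 + 15 + 0))*9 = (5 + 21)*9 = 26*9 = 234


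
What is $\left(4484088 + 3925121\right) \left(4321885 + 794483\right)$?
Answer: $43024607832912$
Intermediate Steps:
$\left(4484088 + 3925121\right) \left(4321885 + 794483\right) = 8409209 \cdot 5116368 = 43024607832912$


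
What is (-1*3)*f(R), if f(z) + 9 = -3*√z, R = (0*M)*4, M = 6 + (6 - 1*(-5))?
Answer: 27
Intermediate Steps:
M = 17 (M = 6 + (6 + 5) = 6 + 11 = 17)
R = 0 (R = (0*17)*4 = 0*4 = 0)
f(z) = -9 - 3*√z
(-1*3)*f(R) = (-1*3)*(-9 - 3*√0) = -3*(-9 - 3*0) = -3*(-9 + 0) = -3*(-9) = 27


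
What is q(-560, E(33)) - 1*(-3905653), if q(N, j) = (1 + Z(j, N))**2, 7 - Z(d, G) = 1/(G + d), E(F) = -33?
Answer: 1373441486822/351649 ≈ 3.9057e+6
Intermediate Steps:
Z(d, G) = 7 - 1/(G + d)
q(N, j) = (1 + (-1 + 7*N + 7*j)/(N + j))**2
q(-560, E(33)) - 1*(-3905653) = (-1 + 8*(-560) + 8*(-33))**2/(-560 - 33)**2 - 1*(-3905653) = (-1 - 4480 - 264)**2/(-593)**2 + 3905653 = (1/351649)*(-4745)**2 + 3905653 = (1/351649)*22515025 + 3905653 = 22515025/351649 + 3905653 = 1373441486822/351649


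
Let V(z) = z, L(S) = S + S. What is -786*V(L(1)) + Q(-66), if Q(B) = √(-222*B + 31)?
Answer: -1572 + √14683 ≈ -1450.8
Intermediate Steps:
L(S) = 2*S
Q(B) = √(31 - 222*B) (Q(B) = √(-111*2*B + 31) = √(-222*B + 31) = √(31 - 222*B))
-786*V(L(1)) + Q(-66) = -1572 + √(31 - 222*(-66)) = -786*2 + √(31 + 14652) = -1572 + √14683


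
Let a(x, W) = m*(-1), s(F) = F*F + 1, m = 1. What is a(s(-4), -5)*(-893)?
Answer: 893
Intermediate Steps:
s(F) = 1 + F² (s(F) = F² + 1 = 1 + F²)
a(x, W) = -1 (a(x, W) = 1*(-1) = -1)
a(s(-4), -5)*(-893) = -1*(-893) = 893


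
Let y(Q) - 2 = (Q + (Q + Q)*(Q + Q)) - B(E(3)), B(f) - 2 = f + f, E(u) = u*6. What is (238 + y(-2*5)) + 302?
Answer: 894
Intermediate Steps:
E(u) = 6*u
B(f) = 2 + 2*f (B(f) = 2 + (f + f) = 2 + 2*f)
y(Q) = -36 + Q + 4*Q**2 (y(Q) = 2 + ((Q + (Q + Q)*(Q + Q)) - (2 + 2*(6*3))) = 2 + ((Q + (2*Q)*(2*Q)) - (2 + 2*18)) = 2 + ((Q + 4*Q**2) - (2 + 36)) = 2 + ((Q + 4*Q**2) - 1*38) = 2 + ((Q + 4*Q**2) - 38) = 2 + (-38 + Q + 4*Q**2) = -36 + Q + 4*Q**2)
(238 + y(-2*5)) + 302 = (238 + (-36 - 2*5 + 4*(-2*5)**2)) + 302 = (238 + (-36 - 10 + 4*(-10)**2)) + 302 = (238 + (-36 - 10 + 4*100)) + 302 = (238 + (-36 - 10 + 400)) + 302 = (238 + 354) + 302 = 592 + 302 = 894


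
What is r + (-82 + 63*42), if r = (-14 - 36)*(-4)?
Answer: 2764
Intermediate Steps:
r = 200 (r = -50*(-4) = 200)
r + (-82 + 63*42) = 200 + (-82 + 63*42) = 200 + (-82 + 2646) = 200 + 2564 = 2764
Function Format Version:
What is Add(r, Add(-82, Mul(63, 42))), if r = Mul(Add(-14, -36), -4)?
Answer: 2764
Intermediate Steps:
r = 200 (r = Mul(-50, -4) = 200)
Add(r, Add(-82, Mul(63, 42))) = Add(200, Add(-82, Mul(63, 42))) = Add(200, Add(-82, 2646)) = Add(200, 2564) = 2764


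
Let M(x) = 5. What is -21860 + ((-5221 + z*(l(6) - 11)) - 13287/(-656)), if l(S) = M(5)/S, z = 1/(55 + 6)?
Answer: -53255875/1968 ≈ -27061.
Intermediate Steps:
z = 1/61 ≈ 0.016393
l(S) = 5/S
-21860 + ((-5221 + z*(l(6) - 11)) - 13287/(-656)) = -21860 + ((-5221 + (5/6 - 11)/61) - 13287/(-656)) = -21860 + ((-5221 + (5*(⅙) - 11)/61) - 13287*(-1/656)) = -21860 + ((-5221 + (⅚ - 11)/61) + 13287/656) = -21860 + ((-5221 + (1/61)*(-61/6)) + 13287/656) = -21860 + ((-5221 - ⅙) + 13287/656) = -21860 + (-31327/6 + 13287/656) = -21860 - 10235395/1968 = -53255875/1968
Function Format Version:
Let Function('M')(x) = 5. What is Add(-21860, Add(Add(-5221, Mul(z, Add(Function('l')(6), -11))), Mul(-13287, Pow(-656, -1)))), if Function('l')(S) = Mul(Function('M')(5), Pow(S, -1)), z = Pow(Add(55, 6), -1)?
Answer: Rational(-53255875, 1968) ≈ -27061.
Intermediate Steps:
z = Rational(1, 61) (z = Pow(61, -1) = Rational(1, 61) ≈ 0.016393)
Function('l')(S) = Mul(5, Pow(S, -1))
Add(-21860, Add(Add(-5221, Mul(z, Add(Function('l')(6), -11))), Mul(-13287, Pow(-656, -1)))) = Add(-21860, Add(Add(-5221, Mul(Rational(1, 61), Add(Mul(5, Pow(6, -1)), -11))), Mul(-13287, Pow(-656, -1)))) = Add(-21860, Add(Add(-5221, Mul(Rational(1, 61), Add(Mul(5, Rational(1, 6)), -11))), Mul(-13287, Rational(-1, 656)))) = Add(-21860, Add(Add(-5221, Mul(Rational(1, 61), Add(Rational(5, 6), -11))), Rational(13287, 656))) = Add(-21860, Add(Add(-5221, Mul(Rational(1, 61), Rational(-61, 6))), Rational(13287, 656))) = Add(-21860, Add(Add(-5221, Rational(-1, 6)), Rational(13287, 656))) = Add(-21860, Add(Rational(-31327, 6), Rational(13287, 656))) = Add(-21860, Rational(-10235395, 1968)) = Rational(-53255875, 1968)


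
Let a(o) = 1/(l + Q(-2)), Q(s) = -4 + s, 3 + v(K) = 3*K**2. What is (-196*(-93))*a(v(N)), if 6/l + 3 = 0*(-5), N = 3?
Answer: -4557/2 ≈ -2278.5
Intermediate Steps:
v(K) = -3 + 3*K**2
l = -2 (l = 6/(-3 + 0*(-5)) = 6/(-3 + 0) = 6/(-3) = 6*(-1/3) = -2)
a(o) = -1/8 (a(o) = 1/(-2 + (-4 - 2)) = 1/(-2 - 6) = 1/(-8) = -1/8)
(-196*(-93))*a(v(N)) = -196*(-93)*(-1/8) = 18228*(-1/8) = -4557/2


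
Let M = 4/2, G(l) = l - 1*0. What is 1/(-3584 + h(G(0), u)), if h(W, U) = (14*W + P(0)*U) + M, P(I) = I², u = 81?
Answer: -1/3582 ≈ -0.00027917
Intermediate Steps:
G(l) = l (G(l) = l + 0 = l)
M = 2 (M = 4*(½) = 2)
h(W, U) = 2 + 14*W (h(W, U) = (14*W + 0²*U) + 2 = (14*W + 0*U) + 2 = (14*W + 0) + 2 = 14*W + 2 = 2 + 14*W)
1/(-3584 + h(G(0), u)) = 1/(-3584 + (2 + 14*0)) = 1/(-3584 + (2 + 0)) = 1/(-3584 + 2) = 1/(-3582) = -1/3582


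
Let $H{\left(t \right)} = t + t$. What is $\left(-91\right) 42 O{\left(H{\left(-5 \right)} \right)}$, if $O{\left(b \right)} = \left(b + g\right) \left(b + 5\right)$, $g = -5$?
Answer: $-286650$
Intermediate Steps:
$H{\left(t \right)} = 2 t$
$O{\left(b \right)} = \left(-5 + b\right) \left(5 + b\right)$ ($O{\left(b \right)} = \left(b - 5\right) \left(b + 5\right) = \left(-5 + b\right) \left(5 + b\right)$)
$\left(-91\right) 42 O{\left(H{\left(-5 \right)} \right)} = \left(-91\right) 42 \left(-25 + \left(2 \left(-5\right)\right)^{2}\right) = - 3822 \left(-25 + \left(-10\right)^{2}\right) = - 3822 \left(-25 + 100\right) = \left(-3822\right) 75 = -286650$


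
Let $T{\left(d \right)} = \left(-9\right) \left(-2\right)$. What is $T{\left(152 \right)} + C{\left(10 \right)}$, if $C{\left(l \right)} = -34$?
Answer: $-16$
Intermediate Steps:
$T{\left(d \right)} = 18$
$T{\left(152 \right)} + C{\left(10 \right)} = 18 - 34 = -16$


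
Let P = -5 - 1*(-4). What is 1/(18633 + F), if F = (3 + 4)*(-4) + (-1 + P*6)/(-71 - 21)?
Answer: 92/1711667 ≈ 5.3749e-5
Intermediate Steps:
P = -1 (P = -5 + 4 = -1)
F = -2569/92 (F = (3 + 4)*(-4) + (-1 - 1*6)/(-71 - 21) = 7*(-4) + (-1 - 6)/(-92) = -28 - 7*(-1/92) = -28 + 7/92 = -2569/92 ≈ -27.924)
1/(18633 + F) = 1/(18633 - 2569/92) = 1/(1711667/92) = 92/1711667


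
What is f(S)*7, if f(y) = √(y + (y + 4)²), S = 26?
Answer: 7*√926 ≈ 213.01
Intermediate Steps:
f(y) = √(y + (4 + y)²)
f(S)*7 = √(26 + (4 + 26)²)*7 = √(26 + 30²)*7 = √(26 + 900)*7 = √926*7 = 7*√926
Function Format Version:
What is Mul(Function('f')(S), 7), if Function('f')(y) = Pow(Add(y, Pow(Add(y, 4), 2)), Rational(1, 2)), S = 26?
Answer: Mul(7, Pow(926, Rational(1, 2))) ≈ 213.01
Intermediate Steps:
Function('f')(y) = Pow(Add(y, Pow(Add(4, y), 2)), Rational(1, 2))
Mul(Function('f')(S), 7) = Mul(Pow(Add(26, Pow(Add(4, 26), 2)), Rational(1, 2)), 7) = Mul(Pow(Add(26, Pow(30, 2)), Rational(1, 2)), 7) = Mul(Pow(Add(26, 900), Rational(1, 2)), 7) = Mul(Pow(926, Rational(1, 2)), 7) = Mul(7, Pow(926, Rational(1, 2)))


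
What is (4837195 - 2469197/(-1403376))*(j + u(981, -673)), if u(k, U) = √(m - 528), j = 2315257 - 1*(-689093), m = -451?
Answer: 3399124513992149825/233896 + 6788405839517*I*√979/1403376 ≈ 1.4533e+13 + 1.5135e+8*I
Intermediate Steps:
j = 3004350 (j = 2315257 + 689093 = 3004350)
u(k, U) = I*√979 (u(k, U) = √(-451 - 528) = √(-979) = I*√979)
(4837195 - 2469197/(-1403376))*(j + u(981, -673)) = (4837195 - 2469197/(-1403376))*(3004350 + I*√979) = (4837195 - 2469197*(-1/1403376))*(3004350 + I*√979) = (4837195 + 2469197/1403376)*(3004350 + I*√979) = 6788405839517*(3004350 + I*√979)/1403376 = 3399124513992149825/233896 + 6788405839517*I*√979/1403376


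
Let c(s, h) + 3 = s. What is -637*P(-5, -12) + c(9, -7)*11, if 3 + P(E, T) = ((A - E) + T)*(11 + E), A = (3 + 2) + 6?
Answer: -13311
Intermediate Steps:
c(s, h) = -3 + s
A = 11 (A = 5 + 6 = 11)
P(E, T) = -3 + (11 + E)*(11 + T - E) (P(E, T) = -3 + ((11 - E) + T)*(11 + E) = -3 + (11 + T - E)*(11 + E) = -3 + (11 + E)*(11 + T - E))
-637*P(-5, -12) + c(9, -7)*11 = -637*(118 - 1*(-5)² + 11*(-12) - 5*(-12)) + (-3 + 9)*11 = -637*(118 - 1*25 - 132 + 60) + 6*11 = -637*(118 - 25 - 132 + 60) + 66 = -637*21 + 66 = -13377 + 66 = -13311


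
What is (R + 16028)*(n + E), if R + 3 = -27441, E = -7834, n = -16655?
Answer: 279566424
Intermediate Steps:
R = -27444 (R = -3 - 27441 = -27444)
(R + 16028)*(n + E) = (-27444 + 16028)*(-16655 - 7834) = -11416*(-24489) = 279566424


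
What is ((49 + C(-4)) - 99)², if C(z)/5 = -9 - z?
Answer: 5625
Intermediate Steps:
C(z) = -45 - 5*z (C(z) = 5*(-9 - z) = -45 - 5*z)
((49 + C(-4)) - 99)² = ((49 + (-45 - 5*(-4))) - 99)² = ((49 + (-45 + 20)) - 99)² = ((49 - 25) - 99)² = (24 - 99)² = (-75)² = 5625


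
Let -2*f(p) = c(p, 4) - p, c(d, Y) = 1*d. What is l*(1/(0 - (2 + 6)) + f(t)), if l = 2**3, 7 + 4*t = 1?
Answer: -1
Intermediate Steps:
t = -3/2 (t = -7/4 + (1/4)*1 = -7/4 + 1/4 = -3/2 ≈ -1.5000)
c(d, Y) = d
f(p) = 0 (f(p) = -(p - p)/2 = -1/2*0 = 0)
l = 8
l*(1/(0 - (2 + 6)) + f(t)) = 8*(1/(0 - (2 + 6)) + 0) = 8*(1/(0 - 1*8) + 0) = 8*(1/(0 - 8) + 0) = 8*(1/(-8) + 0) = 8*(-1/8 + 0) = 8*(-1/8) = -1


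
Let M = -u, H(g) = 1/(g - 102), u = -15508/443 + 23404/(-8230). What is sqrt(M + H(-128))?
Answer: 103*sqrt(25084776862210)/83855470 ≈ 6.1519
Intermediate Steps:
u = -68999406/1822945 (u = -15508*1/443 + 23404*(-1/8230) = -15508/443 - 11702/4115 = -68999406/1822945 ≈ -37.851)
H(g) = 1/(-102 + g)
M = 68999406/1822945 (M = -1*(-68999406/1822945) = 68999406/1822945 ≈ 37.851)
sqrt(M + H(-128)) = sqrt(68999406/1822945 + 1/(-102 - 128)) = sqrt(68999406/1822945 + 1/(-230)) = sqrt(68999406/1822945 - 1/230) = sqrt(3173608087/83855470) = 103*sqrt(25084776862210)/83855470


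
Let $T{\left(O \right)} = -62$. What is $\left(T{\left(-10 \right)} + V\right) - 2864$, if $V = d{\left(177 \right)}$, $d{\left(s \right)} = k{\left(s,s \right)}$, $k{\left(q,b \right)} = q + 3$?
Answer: $-2746$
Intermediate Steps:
$k{\left(q,b \right)} = 3 + q$
$d{\left(s \right)} = 3 + s$
$V = 180$ ($V = 3 + 177 = 180$)
$\left(T{\left(-10 \right)} + V\right) - 2864 = \left(-62 + 180\right) - 2864 = 118 - 2864 = -2746$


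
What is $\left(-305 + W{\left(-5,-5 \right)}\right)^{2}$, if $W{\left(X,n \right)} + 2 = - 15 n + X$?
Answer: $56169$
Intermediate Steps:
$W{\left(X,n \right)} = -2 + X - 15 n$ ($W{\left(X,n \right)} = -2 + \left(- 15 n + X\right) = -2 + \left(X - 15 n\right) = -2 + X - 15 n$)
$\left(-305 + W{\left(-5,-5 \right)}\right)^{2} = \left(-305 - -68\right)^{2} = \left(-305 + 68\right)^{2} = \left(-237\right)^{2} = 56169$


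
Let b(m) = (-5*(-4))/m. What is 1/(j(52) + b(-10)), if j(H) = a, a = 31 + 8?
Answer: 1/37 ≈ 0.027027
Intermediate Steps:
b(m) = 20/m
a = 39
j(H) = 39
1/(j(52) + b(-10)) = 1/(39 + 20/(-10)) = 1/(39 + 20*(-1/10)) = 1/(39 - 2) = 1/37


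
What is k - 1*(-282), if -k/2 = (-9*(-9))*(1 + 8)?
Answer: -1176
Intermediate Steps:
k = -1458 (k = -2*(-9*(-9))*(1 + 8) = -162*9 = -2*729 = -1458)
k - 1*(-282) = -1458 - 1*(-282) = -1458 + 282 = -1176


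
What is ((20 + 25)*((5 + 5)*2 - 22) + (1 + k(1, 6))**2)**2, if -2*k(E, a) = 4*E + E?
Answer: 123201/16 ≈ 7700.1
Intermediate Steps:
k(E, a) = -5*E/2 (k(E, a) = -(4*E + E)/2 = -5*E/2)
((20 + 25)*((5 + 5)*2 - 22) + (1 + k(1, 6))**2)**2 = ((20 + 25)*((5 + 5)*2 - 22) + (1 - 5/2*1)**2)**2 = (45*(10*2 - 22) + (1 - 5/2)**2)**2 = (45*(20 - 22) + (-3/2)**2)**2 = (45*(-2) + 9/4)**2 = (-90 + 9/4)**2 = (-351/4)**2 = 123201/16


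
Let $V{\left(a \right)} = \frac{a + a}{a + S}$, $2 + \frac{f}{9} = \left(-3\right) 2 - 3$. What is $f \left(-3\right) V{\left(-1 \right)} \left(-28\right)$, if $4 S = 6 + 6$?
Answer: $8316$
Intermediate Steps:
$S = 3$ ($S = \frac{6 + 6}{4} = \frac{1}{4} \cdot 12 = 3$)
$f = -99$ ($f = -18 + 9 \left(\left(-3\right) 2 - 3\right) = -18 + 9 \left(-6 - 3\right) = -18 + 9 \left(-9\right) = -18 - 81 = -99$)
$V{\left(a \right)} = \frac{2 a}{3 + a}$ ($V{\left(a \right)} = \frac{a + a}{a + 3} = \frac{2 a}{3 + a}$)
$f \left(-3\right) V{\left(-1 \right)} \left(-28\right) = \left(-99\right) \left(-3\right) 2 \left(-1\right) \frac{1}{3 - 1} \left(-28\right) = 297 \cdot 2 \left(-1\right) \frac{1}{2} \left(-28\right) = 297 \left(-1\right) \left(-28\right) = \left(-297\right) \left(-28\right) = 8316$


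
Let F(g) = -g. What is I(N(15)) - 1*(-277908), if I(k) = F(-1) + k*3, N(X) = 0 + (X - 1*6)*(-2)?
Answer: 277855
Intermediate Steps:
N(X) = 12 - 2*X (N(X) = 0 + (X - 6)*(-2) = 0 + (-6 + X)*(-2) = 0 + (12 - 2*X) = 12 - 2*X)
I(k) = 1 + 3*k (I(k) = -1*(-1) + k*3 = 1 + 3*k)
I(N(15)) - 1*(-277908) = (1 + 3*(12 - 2*15)) - 1*(-277908) = (1 + 3*(12 - 30)) + 277908 = (1 + 3*(-18)) + 277908 = (1 - 54) + 277908 = -53 + 277908 = 277855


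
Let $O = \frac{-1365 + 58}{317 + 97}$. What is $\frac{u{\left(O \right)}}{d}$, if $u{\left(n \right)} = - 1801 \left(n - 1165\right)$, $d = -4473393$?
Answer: $- \frac{870994217}{1851984702} \approx -0.4703$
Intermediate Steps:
$O = - \frac{1307}{414} \approx -3.157$
$u{\left(n \right)} = 2098165 - 1801 n$ ($u{\left(n \right)} = - 1801 \left(-1165 + n\right) = 2098165 - 1801 n$)
$\frac{u{\left(O \right)}}{d} = \frac{2098165 - - \frac{2353907}{414}}{-4473393} = \left(2098165 + \frac{2353907}{414}\right) \left(- \frac{1}{4473393}\right) = \frac{870994217}{414} \left(- \frac{1}{4473393}\right) = - \frac{870994217}{1851984702}$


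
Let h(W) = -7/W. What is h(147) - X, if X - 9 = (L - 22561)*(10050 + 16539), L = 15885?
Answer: 3727671254/21 ≈ 1.7751e+8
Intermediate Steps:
X = -177508155 (X = 9 + (15885 - 22561)*(10050 + 16539) = 9 - 6676*26589 = 9 - 177508164 = -177508155)
h(147) - X = -7/147 - 1*(-177508155) = -7*1/147 + 177508155 = -1/21 + 177508155 = 3727671254/21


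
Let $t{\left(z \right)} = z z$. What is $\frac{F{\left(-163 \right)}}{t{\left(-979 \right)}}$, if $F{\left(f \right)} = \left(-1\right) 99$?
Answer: $- \frac{9}{87131} \approx -0.00010329$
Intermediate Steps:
$t{\left(z \right)} = z^{2}$
$F{\left(f \right)} = -99$
$\frac{F{\left(-163 \right)}}{t{\left(-979 \right)}} = - \frac{99}{\left(-979\right)^{2}} = - \frac{99}{958441} = \left(-99\right) \frac{1}{958441} = - \frac{9}{87131}$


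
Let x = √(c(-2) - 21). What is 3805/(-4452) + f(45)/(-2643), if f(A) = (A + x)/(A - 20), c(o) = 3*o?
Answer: -16774381/19611060 - I*√3/22025 ≈ -0.85535 - 7.864e-5*I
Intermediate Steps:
x = 3*I*√3 (x = √(3*(-2) - 21) = √(-6 - 21) = √(-27) = 3*I*√3 ≈ 5.1962*I)
f(A) = (A + 3*I*√3)/(-20 + A) (f(A) = (A + 3*I*√3)/(A - 20) = (A + 3*I*√3)/(-20 + A))
3805/(-4452) + f(45)/(-2643) = 3805/(-4452) + ((45 + 3*I*√3)/(-20 + 45))/(-2643) = 3805*(-1/4452) + ((45 + 3*I*√3)/25)*(-1/2643) = -3805/4452 + ((45 + 3*I*√3)/25)*(-1/2643) = -3805/4452 + (9/5 + 3*I*√3/25)*(-1/2643) = -3805/4452 + (-3/4405 - I*√3/22025) = -16774381/19611060 - I*√3/22025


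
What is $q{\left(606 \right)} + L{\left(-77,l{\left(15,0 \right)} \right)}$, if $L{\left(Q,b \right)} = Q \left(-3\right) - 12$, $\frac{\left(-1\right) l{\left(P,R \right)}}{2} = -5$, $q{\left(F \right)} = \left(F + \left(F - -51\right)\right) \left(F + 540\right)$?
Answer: $1447617$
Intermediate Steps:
$q{\left(F \right)} = \left(51 + 2 F\right) \left(540 + F\right)$ ($q{\left(F \right)} = \left(F + \left(F + 51\right)\right) \left(540 + F\right) = \left(F + \left(51 + F\right)\right) \left(540 + F\right) = \left(51 + 2 F\right) \left(540 + F\right)$)
$l{\left(P,R \right)} = 10$ ($l{\left(P,R \right)} = \left(-2\right) \left(-5\right) = 10$)
$L{\left(Q,b \right)} = -12 - 3 Q$ ($L{\left(Q,b \right)} = - 3 Q - 12 = -12 - 3 Q$)
$q{\left(606 \right)} + L{\left(-77,l{\left(15,0 \right)} \right)} = \left(27540 + 2 \cdot 606^{2} + 1131 \cdot 606\right) - -219 = \left(27540 + 2 \cdot 367236 + 685386\right) + \left(-12 + 231\right) = \left(27540 + 734472 + 685386\right) + 219 = 1447398 + 219 = 1447617$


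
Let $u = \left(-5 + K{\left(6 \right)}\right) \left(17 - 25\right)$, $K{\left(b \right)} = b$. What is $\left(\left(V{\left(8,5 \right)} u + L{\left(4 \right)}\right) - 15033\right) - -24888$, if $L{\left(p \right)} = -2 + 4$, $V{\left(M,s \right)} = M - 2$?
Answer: $9809$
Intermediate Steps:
$V{\left(M,s \right)} = -2 + M$ ($V{\left(M,s \right)} = M - 2 = -2 + M$)
$u = -8$ ($u = \left(-5 + 6\right) \left(17 - 25\right) = 1 \left(-8\right) = -8$)
$L{\left(p \right)} = 2$
$\left(\left(V{\left(8,5 \right)} u + L{\left(4 \right)}\right) - 15033\right) - -24888 = \left(\left(\left(-2 + 8\right) \left(-8\right) + 2\right) - 15033\right) - -24888 = \left(\left(6 \left(-8\right) + 2\right) - 15033\right) + 24888 = \left(\left(-48 + 2\right) - 15033\right) + 24888 = \left(-46 - 15033\right) + 24888 = -15079 + 24888 = 9809$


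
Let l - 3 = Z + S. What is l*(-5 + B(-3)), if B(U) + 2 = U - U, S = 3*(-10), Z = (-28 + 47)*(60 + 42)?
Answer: -13377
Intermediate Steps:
Z = 1938 (Z = 19*102 = 1938)
S = -30
B(U) = -2 (B(U) = -2 + (U - U) = -2 + 0 = -2)
l = 1911 (l = 3 + (1938 - 30) = 3 + 1908 = 1911)
l*(-5 + B(-3)) = 1911*(-5 - 2) = 1911*(-7) = -13377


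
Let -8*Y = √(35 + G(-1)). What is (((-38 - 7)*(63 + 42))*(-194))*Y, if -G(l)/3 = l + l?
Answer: -458325*√41/4 ≈ -7.3368e+5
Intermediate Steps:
G(l) = -6*l (G(l) = -3*(l + l) = -6*l)
Y = -√41/8 (Y = -√(35 - 6*(-1))/8 = -√(35 + 6)/8 = -√41/8 ≈ -0.80039)
(((-38 - 7)*(63 + 42))*(-194))*Y = (((-38 - 7)*(63 + 42))*(-194))*(-√41/8) = (-45*105*(-194))*(-√41/8) = (-4725*(-194))*(-√41/8) = 916650*(-√41/8) = -458325*√41/4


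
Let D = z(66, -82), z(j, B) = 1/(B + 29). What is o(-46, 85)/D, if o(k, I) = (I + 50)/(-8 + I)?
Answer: -7155/77 ≈ -92.922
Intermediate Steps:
z(j, B) = 1/(29 + B)
o(k, I) = (50 + I)/(-8 + I)
D = -1/53 (D = 1/(29 - 82) = 1/(-53) = -1/53 ≈ -0.018868)
o(-46, 85)/D = ((50 + 85)/(-8 + 85))/(-1/53) = (135/77)*(-53) = -7155/77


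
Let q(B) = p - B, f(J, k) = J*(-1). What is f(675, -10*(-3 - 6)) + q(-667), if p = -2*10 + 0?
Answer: -28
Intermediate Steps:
p = -20 (p = -20 + 0 = -20)
f(J, k) = -J
q(B) = -20 - B
f(675, -10*(-3 - 6)) + q(-667) = -1*675 + (-20 - 1*(-667)) = -675 + (-20 + 667) = -675 + 647 = -28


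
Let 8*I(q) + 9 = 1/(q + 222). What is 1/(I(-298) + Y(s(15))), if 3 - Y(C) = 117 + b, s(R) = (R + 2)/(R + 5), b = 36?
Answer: -608/91885 ≈ -0.0066170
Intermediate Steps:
s(R) = (2 + R)/(5 + R)
I(q) = -9/8 + 1/(8*(222 + q)) (I(q) = -9/8 + 1/(8*(q + 222)) = -9/8 + 1/(8*(222 + q)))
Y(C) = -150 (Y(C) = 3 - (117 + 36) = 3 - 1*153 = 3 - 153 = -150)
1/(I(-298) + Y(s(15))) = 1/((-1997 - 9*(-298))/(8*(222 - 298)) - 150) = 1/((1/8)*(-1997 + 2682)/(-76) - 150) = 1/((1/8)*(-1/76)*685 - 150) = 1/(-685/608 - 150) = 1/(-91885/608) = -608/91885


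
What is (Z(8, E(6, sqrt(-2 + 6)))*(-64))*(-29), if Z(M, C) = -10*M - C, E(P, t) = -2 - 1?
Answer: -142912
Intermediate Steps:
E(P, t) = -3
Z(M, C) = -C - 10*M
(Z(8, E(6, sqrt(-2 + 6)))*(-64))*(-29) = ((-1*(-3) - 10*8)*(-64))*(-29) = ((3 - 80)*(-64))*(-29) = -77*(-64)*(-29) = 4928*(-29) = -142912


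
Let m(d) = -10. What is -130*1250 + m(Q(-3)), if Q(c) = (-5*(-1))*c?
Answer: -162510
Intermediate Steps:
Q(c) = 5*c
-130*1250 + m(Q(-3)) = -130*1250 - 10 = -162500 - 10 = -162510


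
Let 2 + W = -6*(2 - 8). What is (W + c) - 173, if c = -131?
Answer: -270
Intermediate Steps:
W = 34 (W = -2 - 6*(2 - 8) = -2 - 6*(-6) = -2 + 36 = 34)
(W + c) - 173 = (34 - 131) - 173 = -97 - 173 = -270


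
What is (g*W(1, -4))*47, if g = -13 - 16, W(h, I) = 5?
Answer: -6815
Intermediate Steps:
g = -29
(g*W(1, -4))*47 = -29*5*47 = -145*47 = -6815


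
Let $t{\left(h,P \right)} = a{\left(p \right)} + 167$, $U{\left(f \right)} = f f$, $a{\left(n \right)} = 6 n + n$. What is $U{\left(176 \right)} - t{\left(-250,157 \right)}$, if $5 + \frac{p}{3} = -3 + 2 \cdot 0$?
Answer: $30977$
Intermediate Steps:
$p = -24$ ($p = -15 + 3 \left(-3 + 2 \cdot 0\right) = -15 + 3 \left(-3 + 0\right) = -15 + 3 \left(-3\right) = -15 - 9 = -24$)
$a{\left(n \right)} = 7 n$
$U{\left(f \right)} = f^{2}$
$t{\left(h,P \right)} = -1$ ($t{\left(h,P \right)} = 7 \left(-24\right) + 167 = -168 + 167 = -1$)
$U{\left(176 \right)} - t{\left(-250,157 \right)} = 176^{2} - -1 = 30976 + 1 = 30977$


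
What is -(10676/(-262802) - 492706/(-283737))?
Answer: -63227473000/37283325537 ≈ -1.6959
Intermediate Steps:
-(10676/(-262802) - 492706/(-283737)) = -(10676*(-1/262802) - 492706*(-1/283737)) = -(-5338/131401 + 492706/283737) = -1*63227473000/37283325537 = -63227473000/37283325537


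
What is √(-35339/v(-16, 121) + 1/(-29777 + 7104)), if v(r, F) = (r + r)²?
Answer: I*√18166563743083/725536 ≈ 5.8746*I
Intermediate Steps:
v(r, F) = 4*r² (v(r, F) = (2*r)² = 4*r²)
√(-35339/v(-16, 121) + 1/(-29777 + 7104)) = √(-35339/(4*(-16)²) + 1/(-29777 + 7104)) = √(-35339/(4*256) + 1/(-22673)) = √(-35339/1024 - 1/22673) = √(-801242171/23217152) = I*√18166563743083/725536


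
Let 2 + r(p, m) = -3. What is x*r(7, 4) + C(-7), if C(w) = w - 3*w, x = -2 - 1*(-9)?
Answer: -21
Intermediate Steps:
x = 7 (x = -2 + 9 = 7)
C(w) = -2*w
r(p, m) = -5 (r(p, m) = -2 - 3 = -5)
x*r(7, 4) + C(-7) = 7*(-5) - 2*(-7) = -35 + 14 = -21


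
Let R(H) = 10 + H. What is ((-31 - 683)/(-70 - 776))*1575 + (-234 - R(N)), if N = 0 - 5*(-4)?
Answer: 50067/47 ≈ 1065.3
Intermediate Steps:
N = 20 (N = 0 + 20 = 20)
((-31 - 683)/(-70 - 776))*1575 + (-234 - R(N)) = ((-31 - 683)/(-70 - 776))*1575 + (-234 - (10 + 20)) = -714/(-846)*1575 + (-234 - 1*30) = -714*(-1/846)*1575 + (-234 - 30) = (119/141)*1575 - 264 = 62475/47 - 264 = 50067/47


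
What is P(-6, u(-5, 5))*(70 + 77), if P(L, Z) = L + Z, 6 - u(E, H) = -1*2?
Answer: 294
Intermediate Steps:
u(E, H) = 8 (u(E, H) = 6 - (-1)*2 = 6 - 1*(-2) = 6 + 2 = 8)
P(-6, u(-5, 5))*(70 + 77) = (-6 + 8)*(70 + 77) = 2*147 = 294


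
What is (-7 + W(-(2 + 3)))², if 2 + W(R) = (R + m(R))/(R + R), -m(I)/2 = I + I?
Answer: 441/4 ≈ 110.25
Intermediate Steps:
m(I) = -4*I (m(I) = -2*(I + I) = -4*I)
W(R) = -7/2 (W(R) = -2 + (R - 4*R)/(R + R) = -2 + (-3*R)/((2*R)) = -2 + (-3*R)*(1/(2*R)) = -2 - 3/2 = -7/2)
(-7 + W(-(2 + 3)))² = (-7 - 7/2)² = (-21/2)² = 441/4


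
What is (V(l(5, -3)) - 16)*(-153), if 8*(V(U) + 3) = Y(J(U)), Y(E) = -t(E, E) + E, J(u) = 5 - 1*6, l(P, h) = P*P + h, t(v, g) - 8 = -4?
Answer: 24021/8 ≈ 3002.6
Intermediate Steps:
t(v, g) = 4 (t(v, g) = 8 - 4 = 4)
l(P, h) = h + P**2 (l(P, h) = P**2 + h = h + P**2)
J(u) = -1 (J(u) = 5 - 6 = -1)
Y(E) = -4 + E (Y(E) = -1*4 + E = -4 + E)
V(U) = -29/8 (V(U) = -3 + (-4 - 1)/8 = -3 + (1/8)*(-5) = -3 - 5/8 = -29/8)
(V(l(5, -3)) - 16)*(-153) = (-29/8 - 16)*(-153) = -157/8*(-153) = 24021/8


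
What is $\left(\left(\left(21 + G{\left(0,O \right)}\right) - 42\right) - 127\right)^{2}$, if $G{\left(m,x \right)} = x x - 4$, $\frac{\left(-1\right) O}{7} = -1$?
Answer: $10609$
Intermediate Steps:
$O = 7$ ($O = \left(-7\right) \left(-1\right) = 7$)
$G{\left(m,x \right)} = -4 + x^{2}$ ($G{\left(m,x \right)} = x^{2} - 4 = -4 + x^{2}$)
$\left(\left(\left(21 + G{\left(0,O \right)}\right) - 42\right) - 127\right)^{2} = \left(\left(\left(21 - \left(4 - 7^{2}\right)\right) - 42\right) - 127\right)^{2} = \left(\left(\left(21 + \left(-4 + 49\right)\right) - 42\right) - 127\right)^{2} = \left(\left(\left(21 + 45\right) - 42\right) - 127\right)^{2} = \left(\left(66 - 42\right) - 127\right)^{2} = \left(24 - 127\right)^{2} = \left(-103\right)^{2} = 10609$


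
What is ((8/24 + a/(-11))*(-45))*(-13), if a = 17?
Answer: -7800/11 ≈ -709.09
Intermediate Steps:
((8/24 + a/(-11))*(-45))*(-13) = ((8/24 + 17/(-11))*(-45))*(-13) = ((8*(1/24) + 17*(-1/11))*(-45))*(-13) = ((⅓ - 17/11)*(-45))*(-13) = -40/33*(-45)*(-13) = (600/11)*(-13) = -7800/11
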